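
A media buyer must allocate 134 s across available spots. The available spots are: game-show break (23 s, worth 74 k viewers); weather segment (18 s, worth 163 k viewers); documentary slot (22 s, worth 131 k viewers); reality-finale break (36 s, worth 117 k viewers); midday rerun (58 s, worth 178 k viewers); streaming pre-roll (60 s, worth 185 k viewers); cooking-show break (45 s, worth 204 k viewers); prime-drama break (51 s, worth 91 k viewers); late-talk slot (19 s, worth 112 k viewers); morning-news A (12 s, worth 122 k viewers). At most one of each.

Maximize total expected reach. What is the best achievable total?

737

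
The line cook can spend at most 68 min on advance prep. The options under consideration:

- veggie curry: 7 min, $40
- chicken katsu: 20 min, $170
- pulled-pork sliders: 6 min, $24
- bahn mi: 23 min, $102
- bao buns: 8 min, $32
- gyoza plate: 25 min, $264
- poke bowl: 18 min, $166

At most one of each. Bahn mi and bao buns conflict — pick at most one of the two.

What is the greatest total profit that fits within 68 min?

Chicken katsu + gyoza plate + poke bowl uses 63 of the 68 min and totals 600.

600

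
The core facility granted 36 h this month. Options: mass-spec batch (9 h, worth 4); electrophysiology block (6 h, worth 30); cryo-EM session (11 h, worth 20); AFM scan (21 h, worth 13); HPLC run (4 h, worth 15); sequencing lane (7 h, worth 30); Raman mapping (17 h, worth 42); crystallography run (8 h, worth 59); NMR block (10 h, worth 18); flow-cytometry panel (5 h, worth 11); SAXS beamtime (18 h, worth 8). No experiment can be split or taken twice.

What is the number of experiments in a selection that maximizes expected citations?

Optimal total is 154.
electrophysiology block + cryo-EM session + HPLC run + sequencing lane + crystallography run hits 154 at 36 h.
Any selection reaching 154 contains exactly 5 experiments.

5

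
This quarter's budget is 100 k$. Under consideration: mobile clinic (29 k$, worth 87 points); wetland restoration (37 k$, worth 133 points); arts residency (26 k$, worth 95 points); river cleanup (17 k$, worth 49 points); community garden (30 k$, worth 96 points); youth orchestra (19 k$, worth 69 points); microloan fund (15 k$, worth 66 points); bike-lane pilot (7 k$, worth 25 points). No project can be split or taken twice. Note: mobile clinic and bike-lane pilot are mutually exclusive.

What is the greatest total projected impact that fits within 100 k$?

363

Best packing: wetland restoration + arts residency + youth orchestra + microloan fund — 97 k$, 363 total.
Runner-up mobile clinic + wetland restoration + youth orchestra + microloan fund tops out at 355.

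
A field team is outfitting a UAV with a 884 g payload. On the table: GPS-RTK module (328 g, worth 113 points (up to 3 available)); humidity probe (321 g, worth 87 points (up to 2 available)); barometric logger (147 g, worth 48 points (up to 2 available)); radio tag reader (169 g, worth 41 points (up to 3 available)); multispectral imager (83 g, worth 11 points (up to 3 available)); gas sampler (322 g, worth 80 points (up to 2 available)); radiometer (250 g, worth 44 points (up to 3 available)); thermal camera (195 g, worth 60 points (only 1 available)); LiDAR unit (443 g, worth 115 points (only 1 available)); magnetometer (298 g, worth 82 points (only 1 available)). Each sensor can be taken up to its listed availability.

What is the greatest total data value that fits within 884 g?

Greedy by ratio would take 2×GPS-RTK module + barometric logger: 803 g used, total 274.
Replace barometric logger with thermal camera: the trade gains 12 net, giving 286 at 851 g.

286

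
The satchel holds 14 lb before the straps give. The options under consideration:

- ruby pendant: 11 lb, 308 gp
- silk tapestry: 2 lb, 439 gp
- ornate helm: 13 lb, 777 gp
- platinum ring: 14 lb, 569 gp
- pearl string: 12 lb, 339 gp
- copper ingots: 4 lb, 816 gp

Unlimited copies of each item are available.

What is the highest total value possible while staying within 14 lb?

Ranking by ratio (value/lb): silk tapestry 219.50, copper ingots 204.00, ornate helm 59.77, platinum ring 40.64.
The ratio ordering already packs tightly: 7×silk tapestry, 14 lb, 3073.
No other feasible combination exceeds 3073.

3073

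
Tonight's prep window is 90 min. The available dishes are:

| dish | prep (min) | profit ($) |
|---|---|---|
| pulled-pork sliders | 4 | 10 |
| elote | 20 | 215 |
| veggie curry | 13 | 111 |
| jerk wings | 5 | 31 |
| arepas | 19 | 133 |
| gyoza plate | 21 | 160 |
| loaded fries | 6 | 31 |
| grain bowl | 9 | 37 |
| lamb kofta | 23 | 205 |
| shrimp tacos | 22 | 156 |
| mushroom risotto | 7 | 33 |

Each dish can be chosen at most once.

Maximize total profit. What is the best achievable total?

Taking the top-ratio dishes first gives elote + veggie curry + jerk wings + gyoza plate + loaded fries + lamb kofta for 753 (88 min).
Replace loaded fries with mushroom risotto: the trade gains 2 net, giving 755 at 89 min.
Elote + veggie curry + gyoza plate + loaded fries + lamb kofta + mushroom risotto matches that 755 at 90 min; no feasible combination exceeds it.

755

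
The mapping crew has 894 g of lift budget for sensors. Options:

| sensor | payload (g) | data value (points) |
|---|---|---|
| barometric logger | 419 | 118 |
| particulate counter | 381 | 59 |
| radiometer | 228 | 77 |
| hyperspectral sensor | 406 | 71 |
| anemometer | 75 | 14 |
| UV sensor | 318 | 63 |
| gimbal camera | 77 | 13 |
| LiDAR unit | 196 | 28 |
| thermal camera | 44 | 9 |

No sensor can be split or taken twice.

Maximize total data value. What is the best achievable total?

232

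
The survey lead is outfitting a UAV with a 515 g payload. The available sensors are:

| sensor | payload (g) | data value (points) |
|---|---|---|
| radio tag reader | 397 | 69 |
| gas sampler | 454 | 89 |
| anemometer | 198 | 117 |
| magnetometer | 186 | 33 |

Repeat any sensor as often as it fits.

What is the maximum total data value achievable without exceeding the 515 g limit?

Taking 2×anemometer: 396 g used, 234 in data value.
Nothing else within 515 g beats 234.

234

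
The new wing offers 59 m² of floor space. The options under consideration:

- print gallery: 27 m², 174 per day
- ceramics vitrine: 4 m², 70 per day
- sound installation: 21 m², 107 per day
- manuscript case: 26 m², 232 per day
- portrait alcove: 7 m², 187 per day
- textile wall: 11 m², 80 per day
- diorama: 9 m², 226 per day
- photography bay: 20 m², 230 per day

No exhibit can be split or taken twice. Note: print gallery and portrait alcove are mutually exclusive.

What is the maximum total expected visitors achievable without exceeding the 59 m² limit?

795

Taking the top-ratio exhibits first gives ceramics vitrine + portrait alcove + textile wall + diorama + photography bay for 793 (51 m²).
Dropping photography bay frees 20 m²; slotting in manuscript case (26 m²) lifts the total to 795 at 57 m².
Every other selection either busts 59 m² or breaks a pairing rule or fails to beat 795.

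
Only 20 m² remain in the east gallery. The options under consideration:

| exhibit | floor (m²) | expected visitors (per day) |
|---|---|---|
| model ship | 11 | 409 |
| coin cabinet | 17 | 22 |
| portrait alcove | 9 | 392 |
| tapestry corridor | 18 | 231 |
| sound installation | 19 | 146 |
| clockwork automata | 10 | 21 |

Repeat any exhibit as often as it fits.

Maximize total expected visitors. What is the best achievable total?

Density check — portrait alcove 43.56, model ship 37.18, tapestry corridor 12.83 are the best per m².
Greedy by ratio would take 2×portrait alcove: 18 m² used, total 784.
Replace portrait alcove with model ship: the trade gains 17 net, giving 801 at 20 m².
Nothing else within 20 m² beats 801.

801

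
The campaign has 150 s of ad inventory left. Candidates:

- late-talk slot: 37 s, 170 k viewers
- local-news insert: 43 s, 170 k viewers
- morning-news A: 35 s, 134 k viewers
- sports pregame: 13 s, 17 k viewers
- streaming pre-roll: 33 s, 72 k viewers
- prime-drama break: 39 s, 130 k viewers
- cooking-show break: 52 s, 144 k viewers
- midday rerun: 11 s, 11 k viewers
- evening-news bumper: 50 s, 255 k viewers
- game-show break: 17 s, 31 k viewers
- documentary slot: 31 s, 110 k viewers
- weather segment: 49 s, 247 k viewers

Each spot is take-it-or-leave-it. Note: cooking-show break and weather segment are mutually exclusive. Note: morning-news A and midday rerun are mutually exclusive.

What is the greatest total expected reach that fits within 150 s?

689

The ratio ordering already packs tightly: late-talk slot + sports pregame + evening-news bumper + weather segment, 149 s, 689.
Next best is late-talk slot + midday rerun + evening-news bumper + weather segment at 683 (147 s) — short by 6.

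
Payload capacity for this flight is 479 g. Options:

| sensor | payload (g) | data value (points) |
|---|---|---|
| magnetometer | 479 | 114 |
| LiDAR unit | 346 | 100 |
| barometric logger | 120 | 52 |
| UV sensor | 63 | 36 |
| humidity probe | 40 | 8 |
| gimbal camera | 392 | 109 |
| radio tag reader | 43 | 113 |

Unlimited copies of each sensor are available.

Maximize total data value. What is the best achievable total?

1243

Density check — radio tag reader 2.63, UV sensor 0.57, barometric logger 0.43, LiDAR unit 0.29 are the best per g.
The ratio ordering already packs tightly: 11×radio tag reader, 473 g, 1243.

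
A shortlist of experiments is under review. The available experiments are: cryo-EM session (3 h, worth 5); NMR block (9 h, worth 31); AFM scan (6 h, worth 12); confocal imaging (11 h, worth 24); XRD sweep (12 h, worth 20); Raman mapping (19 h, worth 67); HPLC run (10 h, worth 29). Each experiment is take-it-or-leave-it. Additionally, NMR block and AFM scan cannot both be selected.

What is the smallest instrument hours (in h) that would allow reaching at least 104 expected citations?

35

Need the lightest bundle worth ≥ 104.
Taking AFM scan + Raman mapping + HPLC run gives 108 (≥ 104) for 35 h.
No combination under 35 h hits 104.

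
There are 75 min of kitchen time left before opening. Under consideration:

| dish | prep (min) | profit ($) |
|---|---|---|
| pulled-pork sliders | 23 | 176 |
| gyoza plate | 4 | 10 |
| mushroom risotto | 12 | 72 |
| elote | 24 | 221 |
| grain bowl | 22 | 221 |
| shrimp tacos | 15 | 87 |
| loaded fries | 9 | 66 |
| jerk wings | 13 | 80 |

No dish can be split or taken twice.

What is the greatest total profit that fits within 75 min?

Pulled-pork sliders + gyoza plate + elote + grain bowl uses 73 of the 75 min and totals 628.
Next best is pulled-pork sliders + elote + grain bowl at 618 (69 min) — short by 10.

628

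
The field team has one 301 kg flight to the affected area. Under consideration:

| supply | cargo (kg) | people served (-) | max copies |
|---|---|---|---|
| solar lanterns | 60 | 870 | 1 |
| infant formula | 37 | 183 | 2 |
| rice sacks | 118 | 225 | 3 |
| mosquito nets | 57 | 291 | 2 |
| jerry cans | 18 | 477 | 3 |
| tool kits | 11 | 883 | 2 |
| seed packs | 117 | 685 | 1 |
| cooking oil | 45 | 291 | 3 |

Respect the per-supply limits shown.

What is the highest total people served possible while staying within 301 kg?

5043

Greedy by ratio would take solar lanterns + 3×jerry cans + 2×tool kits + 3×cooking oil: 271 kg used, total 4940.
The 90 kg tied up in 2×cooking oil is better spent on seed packs — total rises to 5043 (298 kg).
Every other selection either busts 301 kg or exceeds an availability limit or fails to beat 5043.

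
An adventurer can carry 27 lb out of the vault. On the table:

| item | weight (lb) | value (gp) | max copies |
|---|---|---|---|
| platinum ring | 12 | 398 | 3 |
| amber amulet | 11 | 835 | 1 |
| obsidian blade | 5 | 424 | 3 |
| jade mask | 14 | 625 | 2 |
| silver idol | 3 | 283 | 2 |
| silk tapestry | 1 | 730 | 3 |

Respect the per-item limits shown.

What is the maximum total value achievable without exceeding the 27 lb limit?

4156

The ratio heuristic lands on 3×obsidian blade + 2×silver idol + 3×silk tapestry (4028) but leaves 3 lb idle.
The 8 lb tied up in obsidian blade and silver idol is better spent on amber amulet — total rises to 4156 (27 lb).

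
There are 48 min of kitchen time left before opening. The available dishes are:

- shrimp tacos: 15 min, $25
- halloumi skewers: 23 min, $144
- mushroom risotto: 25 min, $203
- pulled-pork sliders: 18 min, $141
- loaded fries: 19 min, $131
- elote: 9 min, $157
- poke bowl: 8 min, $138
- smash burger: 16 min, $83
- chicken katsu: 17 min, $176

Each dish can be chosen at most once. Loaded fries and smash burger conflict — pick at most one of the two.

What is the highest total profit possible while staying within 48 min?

498

Filling by ratio: elote + poke bowl + chicken katsu for 471, with 14 min left unused.
Replace chicken katsu with mushroom risotto: the trade gains 27 net, giving 498 at 42 min.
Every other selection either busts 48 min or breaks a pairing rule or fails to beat 498.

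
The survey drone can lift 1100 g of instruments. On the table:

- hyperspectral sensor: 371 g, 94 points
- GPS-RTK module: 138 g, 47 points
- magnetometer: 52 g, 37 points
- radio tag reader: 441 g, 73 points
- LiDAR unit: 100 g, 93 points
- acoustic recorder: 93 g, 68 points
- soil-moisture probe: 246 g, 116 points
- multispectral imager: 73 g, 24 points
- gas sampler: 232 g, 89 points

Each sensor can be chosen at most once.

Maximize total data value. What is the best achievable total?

By data value per g: LiDAR unit 0.93, acoustic recorder 0.73, magnetometer 0.71, soil-moisture probe 0.47 lead.
Filling by ratio: GPS-RTK module + magnetometer + LiDAR unit + acoustic recorder + soil-moisture probe + multispectral imager + gas sampler for 474, with 166 g left unused.
The 211 g tied up in GPS-RTK module and multispectral imager is better spent on hyperspectral sensor — total rises to 497 (1094 g).
An exhaustive check of the 512 subsets confirms 497.

497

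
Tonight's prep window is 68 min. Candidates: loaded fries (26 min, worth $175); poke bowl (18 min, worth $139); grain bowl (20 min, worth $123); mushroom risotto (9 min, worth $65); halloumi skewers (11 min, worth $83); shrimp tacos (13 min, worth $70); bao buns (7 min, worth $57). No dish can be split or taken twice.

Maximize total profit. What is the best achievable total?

467

Best packing: loaded fries + poke bowl + halloumi skewers + shrimp tacos — 68 min, 467 total.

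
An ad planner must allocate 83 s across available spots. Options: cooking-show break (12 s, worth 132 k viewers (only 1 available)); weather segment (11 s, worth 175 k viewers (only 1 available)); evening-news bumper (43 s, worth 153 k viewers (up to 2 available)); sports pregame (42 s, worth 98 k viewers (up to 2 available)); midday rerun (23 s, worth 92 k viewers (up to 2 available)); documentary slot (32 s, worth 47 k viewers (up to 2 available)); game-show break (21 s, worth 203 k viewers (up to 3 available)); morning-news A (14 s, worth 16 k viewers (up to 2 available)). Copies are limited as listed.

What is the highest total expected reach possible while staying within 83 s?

784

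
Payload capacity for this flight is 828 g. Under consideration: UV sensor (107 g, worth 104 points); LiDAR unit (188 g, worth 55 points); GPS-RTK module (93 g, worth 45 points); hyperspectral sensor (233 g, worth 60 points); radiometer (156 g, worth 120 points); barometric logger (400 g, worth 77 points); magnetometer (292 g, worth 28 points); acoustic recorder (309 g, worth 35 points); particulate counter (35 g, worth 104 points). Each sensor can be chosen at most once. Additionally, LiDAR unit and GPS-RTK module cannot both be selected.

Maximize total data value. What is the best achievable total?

By data value per g: particulate counter 2.97, UV sensor 0.97, radiometer 0.77, GPS-RTK module 0.48 lead.
Taking UV sensor + GPS-RTK module + radiometer + barometric logger + particulate counter: 791 g used, 450 in data value.
An exhaustive check of the 512 subsets confirms 450.

450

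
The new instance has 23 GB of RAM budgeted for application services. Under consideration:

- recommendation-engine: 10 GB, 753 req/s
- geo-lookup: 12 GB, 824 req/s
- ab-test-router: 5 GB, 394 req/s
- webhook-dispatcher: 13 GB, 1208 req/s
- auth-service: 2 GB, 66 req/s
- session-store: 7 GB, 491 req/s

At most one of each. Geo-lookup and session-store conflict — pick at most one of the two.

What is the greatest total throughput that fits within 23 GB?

1961

Greedy by ratio would take ab-test-router + webhook-dispatcher + auth-service: 20 GB used, total 1668.
Dropping ab-test-router and auth-service frees 7 GB; slotting in recommendation-engine (10 GB) lifts the total to 1961 at 23 GB.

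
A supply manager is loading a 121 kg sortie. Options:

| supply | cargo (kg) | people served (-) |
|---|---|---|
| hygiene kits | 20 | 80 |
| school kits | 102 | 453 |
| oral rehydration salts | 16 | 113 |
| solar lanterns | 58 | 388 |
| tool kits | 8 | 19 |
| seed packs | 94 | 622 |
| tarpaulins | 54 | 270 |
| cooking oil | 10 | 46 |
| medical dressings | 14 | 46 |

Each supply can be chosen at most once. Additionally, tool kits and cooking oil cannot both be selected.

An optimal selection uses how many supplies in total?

3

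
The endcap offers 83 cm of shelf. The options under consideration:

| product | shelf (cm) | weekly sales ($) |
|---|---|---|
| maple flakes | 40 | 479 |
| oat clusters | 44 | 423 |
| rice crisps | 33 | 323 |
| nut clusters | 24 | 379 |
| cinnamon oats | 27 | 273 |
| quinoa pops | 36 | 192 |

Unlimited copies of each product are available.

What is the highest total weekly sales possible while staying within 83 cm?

1137

Density check — nut clusters 15.79, maple flakes 11.97, cinnamon oats 10.11, rice crisps 9.79 are the best per cm.
3×nut clusters uses 72 of the 83 cm and totals 1137.
Nothing else within 83 cm beats 1137.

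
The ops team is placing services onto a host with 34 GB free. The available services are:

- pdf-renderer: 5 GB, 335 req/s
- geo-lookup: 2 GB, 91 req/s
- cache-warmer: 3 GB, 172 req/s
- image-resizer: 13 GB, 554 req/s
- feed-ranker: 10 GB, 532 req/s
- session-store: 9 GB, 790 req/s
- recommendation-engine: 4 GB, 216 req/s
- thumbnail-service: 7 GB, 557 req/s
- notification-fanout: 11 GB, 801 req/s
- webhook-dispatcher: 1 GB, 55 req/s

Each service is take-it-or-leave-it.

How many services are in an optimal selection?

Best achievable throughput is 2574.
pdf-renderer + geo-lookup + session-store + thumbnail-service + notification-fanout hits 2574 at 34 GB.
Every optimal selection uses 5 services.

5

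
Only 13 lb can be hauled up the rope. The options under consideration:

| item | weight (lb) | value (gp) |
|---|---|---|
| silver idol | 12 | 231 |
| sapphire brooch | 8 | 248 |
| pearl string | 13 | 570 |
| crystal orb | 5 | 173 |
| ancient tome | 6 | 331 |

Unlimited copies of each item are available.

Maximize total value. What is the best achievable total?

Best packing: 2×ancient tome — 12 lb, 662 total.

662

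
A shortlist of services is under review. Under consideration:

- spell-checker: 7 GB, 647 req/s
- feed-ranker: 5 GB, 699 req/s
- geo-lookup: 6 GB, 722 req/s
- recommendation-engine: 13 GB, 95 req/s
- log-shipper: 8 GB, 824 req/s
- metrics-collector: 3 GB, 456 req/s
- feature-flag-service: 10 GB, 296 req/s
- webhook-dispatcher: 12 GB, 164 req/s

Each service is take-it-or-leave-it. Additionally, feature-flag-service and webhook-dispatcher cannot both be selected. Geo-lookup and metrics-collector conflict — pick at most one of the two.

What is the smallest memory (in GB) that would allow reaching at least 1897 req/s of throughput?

16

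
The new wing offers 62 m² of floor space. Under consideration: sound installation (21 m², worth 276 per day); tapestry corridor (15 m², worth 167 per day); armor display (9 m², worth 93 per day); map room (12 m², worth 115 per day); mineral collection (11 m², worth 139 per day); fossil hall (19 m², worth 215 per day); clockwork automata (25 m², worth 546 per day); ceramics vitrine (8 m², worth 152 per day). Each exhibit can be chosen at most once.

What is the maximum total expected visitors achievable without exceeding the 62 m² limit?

1006

Ranking by ratio (expected visitors/m²): clockwork automata 21.84, ceramics vitrine 19.00, sound installation 13.14.
Taking the top-ratio exhibits first gives sound installation + clockwork automata + ceramics vitrine for 974 (54 m²).
Replace sound installation with armor display + fossil hall: the trade gains 32 net, giving 1006 at 61 m².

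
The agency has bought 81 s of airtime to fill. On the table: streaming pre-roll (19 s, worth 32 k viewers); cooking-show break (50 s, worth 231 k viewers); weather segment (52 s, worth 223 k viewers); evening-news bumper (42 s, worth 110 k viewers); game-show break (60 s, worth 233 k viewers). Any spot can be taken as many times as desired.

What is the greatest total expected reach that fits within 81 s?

By expected reach per s: cooking-show break 4.62, weather segment 4.29, game-show break 3.88, evening-news bumper 2.62 lead.
Taking the top-ratio spots first gives streaming pre-roll + cooking-show break for 263 (69 s).
Dropping cooking-show break frees 50 s; slotting in game-show break (60 s) lifts the total to 265 at 79 s.
No other feasible combination exceeds 265.

265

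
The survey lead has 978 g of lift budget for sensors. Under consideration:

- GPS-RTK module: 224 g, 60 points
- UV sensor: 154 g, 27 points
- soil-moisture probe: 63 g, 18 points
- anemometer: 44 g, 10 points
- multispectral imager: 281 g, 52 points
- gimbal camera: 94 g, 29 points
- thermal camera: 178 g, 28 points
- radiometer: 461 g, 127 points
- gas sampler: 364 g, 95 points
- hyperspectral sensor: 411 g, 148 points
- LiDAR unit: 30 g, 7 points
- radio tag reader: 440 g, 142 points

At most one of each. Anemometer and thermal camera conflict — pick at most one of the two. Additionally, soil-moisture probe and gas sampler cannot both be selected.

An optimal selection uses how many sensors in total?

4

Optimal total is 326.
For example gimbal camera + hyperspectral sensor + LiDAR unit + radio tag reader achieves it, using 975 g.
Every optimal selection uses 4 sensors.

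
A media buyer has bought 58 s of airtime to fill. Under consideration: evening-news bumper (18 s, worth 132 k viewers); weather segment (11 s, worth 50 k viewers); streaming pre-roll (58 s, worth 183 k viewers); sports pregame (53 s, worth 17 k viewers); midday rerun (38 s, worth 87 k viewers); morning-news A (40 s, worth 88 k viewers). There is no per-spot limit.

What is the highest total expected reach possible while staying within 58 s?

The ratio ordering already packs tightly: 3×evening-news bumper, 54 s, 396.
No other feasible combination exceeds 396.

396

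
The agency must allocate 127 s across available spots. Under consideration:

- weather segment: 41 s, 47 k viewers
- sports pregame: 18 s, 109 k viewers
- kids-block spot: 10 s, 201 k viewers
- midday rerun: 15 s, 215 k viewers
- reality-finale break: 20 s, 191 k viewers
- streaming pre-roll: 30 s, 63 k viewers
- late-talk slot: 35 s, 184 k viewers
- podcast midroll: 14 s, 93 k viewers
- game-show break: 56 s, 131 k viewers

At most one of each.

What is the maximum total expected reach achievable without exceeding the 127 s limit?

993

Best packing: sports pregame + kids-block spot + midday rerun + reality-finale break + late-talk slot + podcast midroll — 112 s, 993 total.
Next best is kids-block spot + midday rerun + reality-finale break + streaming pre-roll + late-talk slot + podcast midroll at 947 (124 s) — short by 46.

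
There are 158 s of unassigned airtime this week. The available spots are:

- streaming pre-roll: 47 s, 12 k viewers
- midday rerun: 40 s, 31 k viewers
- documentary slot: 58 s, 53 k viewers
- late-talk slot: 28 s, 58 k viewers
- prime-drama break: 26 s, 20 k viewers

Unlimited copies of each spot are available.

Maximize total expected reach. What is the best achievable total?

290

5×late-talk slot uses 140 of the 158 s and totals 290.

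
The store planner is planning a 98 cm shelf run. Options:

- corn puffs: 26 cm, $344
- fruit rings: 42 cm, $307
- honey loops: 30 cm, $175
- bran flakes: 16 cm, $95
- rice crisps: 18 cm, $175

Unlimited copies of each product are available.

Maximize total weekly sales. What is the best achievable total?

Best packing: 3×corn puffs + rice crisps — 96 cm, 1207 total.
Every other selection either busts 98 cm or fails to beat 1207.

1207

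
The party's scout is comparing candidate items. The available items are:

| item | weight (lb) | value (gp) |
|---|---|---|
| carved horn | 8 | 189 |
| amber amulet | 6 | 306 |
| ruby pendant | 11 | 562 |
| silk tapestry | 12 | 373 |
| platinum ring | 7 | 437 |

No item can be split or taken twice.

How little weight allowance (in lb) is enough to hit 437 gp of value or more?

Look for the lowest-weight combination reaching 437.
platinum ring reaches 437 using 7 lb.
Any bundle with less than 7 lb falls short of 437.

7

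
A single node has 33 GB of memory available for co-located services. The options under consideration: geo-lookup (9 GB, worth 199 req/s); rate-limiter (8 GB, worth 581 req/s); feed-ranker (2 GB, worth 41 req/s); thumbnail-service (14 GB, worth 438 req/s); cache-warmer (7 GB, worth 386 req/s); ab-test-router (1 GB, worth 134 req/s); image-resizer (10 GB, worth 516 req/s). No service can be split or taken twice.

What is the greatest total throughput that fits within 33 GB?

1669

Taking the top-ratio services first gives rate-limiter + feed-ranker + cache-warmer + ab-test-router + image-resizer for 1658 (28 GB).
Replace feed-ranker and cache-warmer with thumbnail-service: the trade gains 11 net, giving 1669 at 33 GB.
Next best is rate-limiter + feed-ranker + cache-warmer + ab-test-router + image-resizer at 1658 (28 GB) — short by 11.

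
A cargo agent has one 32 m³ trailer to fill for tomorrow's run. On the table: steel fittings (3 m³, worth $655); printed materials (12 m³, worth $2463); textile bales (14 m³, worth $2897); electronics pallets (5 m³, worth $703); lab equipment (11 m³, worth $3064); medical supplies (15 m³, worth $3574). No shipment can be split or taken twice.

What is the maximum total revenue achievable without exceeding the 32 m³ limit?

7341

By revenue per m³: lab equipment 278.55, medical supplies 238.27, steel fittings 218.33 lead.
The ratio heuristic lands on steel fittings + lab equipment + medical supplies (7293) but leaves 3 m³ idle.
Dropping steel fittings frees 3 m³; slotting in electronics pallets (5 m³) lifts the total to 7341 at 31 m³.
The closest alternative, steel fittings + lab equipment + medical supplies, reaches only 7293.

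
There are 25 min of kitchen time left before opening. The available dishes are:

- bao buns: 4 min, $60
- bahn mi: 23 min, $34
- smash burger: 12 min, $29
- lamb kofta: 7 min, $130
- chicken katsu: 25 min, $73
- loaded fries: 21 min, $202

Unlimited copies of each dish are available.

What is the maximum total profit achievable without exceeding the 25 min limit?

450

By profit per min: lamb kofta 18.57, bao buns 15.00, loaded fries 9.62, chicken katsu 2.92 lead.
Taking bao buns + 3×lamb kofta: 25 min used, 450 in profit.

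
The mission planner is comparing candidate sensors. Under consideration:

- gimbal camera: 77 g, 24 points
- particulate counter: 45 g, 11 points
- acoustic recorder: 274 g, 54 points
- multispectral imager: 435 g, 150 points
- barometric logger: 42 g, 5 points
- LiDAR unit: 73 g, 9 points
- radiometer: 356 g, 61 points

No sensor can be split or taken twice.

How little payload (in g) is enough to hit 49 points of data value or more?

Need the lightest bundle worth ≥ 49.
gimbal camera + particulate counter + barometric logger + LiDAR unit: 49 data value at 237 g.
Below 237 g the best achievable stays under 49.

237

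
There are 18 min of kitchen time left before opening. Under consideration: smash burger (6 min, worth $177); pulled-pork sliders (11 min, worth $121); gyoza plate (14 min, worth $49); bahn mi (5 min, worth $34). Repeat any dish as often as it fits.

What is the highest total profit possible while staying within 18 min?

531

3×smash burger uses 18 of the 18 min and totals 531.
Every other selection either busts 18 min or fails to beat 531.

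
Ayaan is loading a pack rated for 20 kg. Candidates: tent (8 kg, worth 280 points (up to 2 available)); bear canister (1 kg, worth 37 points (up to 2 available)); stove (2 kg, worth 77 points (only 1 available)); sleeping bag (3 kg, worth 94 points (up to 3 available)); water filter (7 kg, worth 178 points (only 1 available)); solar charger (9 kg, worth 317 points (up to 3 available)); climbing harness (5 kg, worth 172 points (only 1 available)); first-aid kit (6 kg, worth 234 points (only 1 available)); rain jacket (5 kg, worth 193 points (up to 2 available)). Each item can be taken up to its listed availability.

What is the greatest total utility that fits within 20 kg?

By utility per kg: first-aid kit 39.00, rain jacket 38.60, stove 38.50 lead.
Taking 2×bear canister + stove + first-aid kit + 2×rain jacket: 20 kg used, 771 in utility.

771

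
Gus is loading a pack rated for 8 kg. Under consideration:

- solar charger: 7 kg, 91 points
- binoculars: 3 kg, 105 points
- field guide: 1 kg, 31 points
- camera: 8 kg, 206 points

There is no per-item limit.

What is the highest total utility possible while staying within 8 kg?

272

2×binoculars + 2×field guide uses 8 of the 8 kg and totals 272.
Every other selection either busts 8 kg or fails to beat 272.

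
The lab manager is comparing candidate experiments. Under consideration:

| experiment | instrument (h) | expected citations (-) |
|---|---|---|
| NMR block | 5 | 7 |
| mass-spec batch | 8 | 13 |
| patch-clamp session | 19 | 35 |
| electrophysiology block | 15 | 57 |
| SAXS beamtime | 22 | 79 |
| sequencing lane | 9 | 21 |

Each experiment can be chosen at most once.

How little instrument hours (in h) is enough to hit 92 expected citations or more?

30

Need the lightest bundle worth ≥ 92.
Taking mass-spec batch + SAXS beamtime gives 92 (≥ 92) for 30 h.
Below 30 h the best achievable stays under 92.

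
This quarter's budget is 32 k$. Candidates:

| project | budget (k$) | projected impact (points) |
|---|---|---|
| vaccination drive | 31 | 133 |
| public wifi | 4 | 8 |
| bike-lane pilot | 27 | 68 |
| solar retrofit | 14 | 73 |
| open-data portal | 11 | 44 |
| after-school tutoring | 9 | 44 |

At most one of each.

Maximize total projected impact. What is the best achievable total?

Filling by ratio: public wifi + solar retrofit + after-school tutoring for 125, with 5 k$ left unused.
Replace public wifi and solar retrofit and after-school tutoring with vaccination drive: the trade gains 8 net, giving 133 at 31 k$.
An exhaustive check of the 64 subsets confirms 133.

133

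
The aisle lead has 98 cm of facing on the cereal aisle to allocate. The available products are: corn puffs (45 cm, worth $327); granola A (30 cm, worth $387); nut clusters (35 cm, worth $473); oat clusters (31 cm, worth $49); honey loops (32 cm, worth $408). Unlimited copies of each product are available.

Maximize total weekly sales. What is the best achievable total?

1268

Ranking by ratio (weekly sales/cm): nut clusters 13.51, granola A 12.90, honey loops 12.75.
Filling by ratio: 2×nut clusters for 946, with 28 cm left unused.
Dropping nut clusters frees 35 cm; slotting in granola A + honey loops (62 cm) lifts the total to 1268 at 97 cm.
The spare 1 cm is too small for any remaining product, and no exchange beats 1268.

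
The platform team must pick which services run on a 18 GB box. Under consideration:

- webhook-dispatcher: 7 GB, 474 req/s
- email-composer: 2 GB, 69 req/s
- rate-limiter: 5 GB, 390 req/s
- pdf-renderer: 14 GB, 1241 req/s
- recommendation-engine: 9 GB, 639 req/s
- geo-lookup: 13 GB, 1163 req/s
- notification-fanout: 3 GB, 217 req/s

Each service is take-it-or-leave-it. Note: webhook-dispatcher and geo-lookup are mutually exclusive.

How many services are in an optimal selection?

2

Optimal total is 1553.
rate-limiter + geo-lookup hits 1553 at 18 GB.
Every optimal selection uses 2 services.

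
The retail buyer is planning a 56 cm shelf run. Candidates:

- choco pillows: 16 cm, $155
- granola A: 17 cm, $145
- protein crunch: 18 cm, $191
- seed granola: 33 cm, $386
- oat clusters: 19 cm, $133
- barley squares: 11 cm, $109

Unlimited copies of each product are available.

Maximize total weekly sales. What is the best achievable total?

604

By weekly sales per cm: seed granola 11.70, protein crunch 10.61, barley squares 9.91 lead.
A density-first pass picks protein crunch + seed granola — 577 at 51 cm.
Dropping protein crunch frees 18 cm; slotting in 2×barley squares (22 cm) lifts the total to 604 at 55 cm.
The spare 1 cm is too small for any remaining product, and no exchange beats 604.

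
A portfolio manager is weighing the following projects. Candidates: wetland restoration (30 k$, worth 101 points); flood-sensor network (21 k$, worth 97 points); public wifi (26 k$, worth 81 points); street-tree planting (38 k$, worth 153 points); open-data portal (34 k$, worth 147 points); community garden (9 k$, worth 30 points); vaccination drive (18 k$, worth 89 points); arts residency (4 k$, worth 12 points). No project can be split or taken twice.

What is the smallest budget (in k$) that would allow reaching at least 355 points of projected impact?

82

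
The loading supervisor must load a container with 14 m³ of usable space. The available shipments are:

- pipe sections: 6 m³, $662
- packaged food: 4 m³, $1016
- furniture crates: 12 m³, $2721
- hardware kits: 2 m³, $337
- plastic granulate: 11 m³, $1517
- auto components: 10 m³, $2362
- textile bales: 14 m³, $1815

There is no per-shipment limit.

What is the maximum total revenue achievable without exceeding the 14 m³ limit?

3385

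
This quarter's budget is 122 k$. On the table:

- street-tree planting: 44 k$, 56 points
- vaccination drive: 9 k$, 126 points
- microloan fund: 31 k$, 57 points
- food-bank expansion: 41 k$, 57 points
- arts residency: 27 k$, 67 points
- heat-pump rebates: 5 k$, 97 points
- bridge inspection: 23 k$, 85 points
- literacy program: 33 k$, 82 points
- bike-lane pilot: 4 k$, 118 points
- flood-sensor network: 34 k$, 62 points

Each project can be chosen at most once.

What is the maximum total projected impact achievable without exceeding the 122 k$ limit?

The ratio ordering already packs tightly: vaccination drive + arts residency + heat-pump rebates + bridge inspection + literacy program + bike-lane pilot, 101 k$, 575.
Nothing else within 122 k$ beats 575.

575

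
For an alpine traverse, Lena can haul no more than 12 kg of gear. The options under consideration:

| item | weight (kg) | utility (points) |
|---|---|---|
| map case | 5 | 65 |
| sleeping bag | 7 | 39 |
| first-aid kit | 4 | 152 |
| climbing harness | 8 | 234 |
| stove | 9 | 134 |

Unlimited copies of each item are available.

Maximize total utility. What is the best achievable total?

Density check — first-aid kit 38.00, climbing harness 29.25, stove 14.89, map case 13.00 are the best per kg.
3×first-aid kit uses 12 of the 12 kg and totals 456.

456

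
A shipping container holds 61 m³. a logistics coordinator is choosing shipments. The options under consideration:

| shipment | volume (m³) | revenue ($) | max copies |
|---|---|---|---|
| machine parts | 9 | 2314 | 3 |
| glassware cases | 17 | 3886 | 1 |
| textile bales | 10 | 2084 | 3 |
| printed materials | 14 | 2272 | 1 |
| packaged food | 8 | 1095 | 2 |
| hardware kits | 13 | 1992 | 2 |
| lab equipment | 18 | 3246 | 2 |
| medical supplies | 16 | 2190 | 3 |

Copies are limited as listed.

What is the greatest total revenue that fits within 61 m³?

13382

A density-first pass picks 3×machine parts + glassware cases + textile bales — 12912 at 54 m³.
Dropping glassware cases frees 17 m³; slotting in textile bales + printed materials (24 m³) lifts the total to 13382 at 61 m³.
No other feasible combination exceeds 13382.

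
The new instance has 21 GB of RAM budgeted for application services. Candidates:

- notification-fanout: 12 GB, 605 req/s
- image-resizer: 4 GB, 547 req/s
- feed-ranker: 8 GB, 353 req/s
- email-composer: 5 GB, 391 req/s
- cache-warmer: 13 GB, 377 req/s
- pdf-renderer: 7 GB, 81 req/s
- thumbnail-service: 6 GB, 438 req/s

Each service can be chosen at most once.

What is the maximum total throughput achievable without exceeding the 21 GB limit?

1543

Greedy by ratio would take image-resizer + email-composer + thumbnail-service: 15 GB used, total 1376.
Replace thumbnail-service with notification-fanout: the trade gains 167 net, giving 1543 at 21 GB.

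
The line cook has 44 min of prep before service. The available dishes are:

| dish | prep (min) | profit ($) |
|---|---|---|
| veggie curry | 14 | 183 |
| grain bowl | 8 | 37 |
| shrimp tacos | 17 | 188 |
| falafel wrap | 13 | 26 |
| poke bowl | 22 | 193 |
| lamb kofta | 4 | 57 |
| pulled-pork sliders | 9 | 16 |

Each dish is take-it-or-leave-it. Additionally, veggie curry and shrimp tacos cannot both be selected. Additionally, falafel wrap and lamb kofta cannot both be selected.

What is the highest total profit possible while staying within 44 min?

Shrimp tacos + poke bowl + lamb kofta uses 43 of the 44 min and totals 438.
Runner-up veggie curry + poke bowl + lamb kofta tops out at 433.

438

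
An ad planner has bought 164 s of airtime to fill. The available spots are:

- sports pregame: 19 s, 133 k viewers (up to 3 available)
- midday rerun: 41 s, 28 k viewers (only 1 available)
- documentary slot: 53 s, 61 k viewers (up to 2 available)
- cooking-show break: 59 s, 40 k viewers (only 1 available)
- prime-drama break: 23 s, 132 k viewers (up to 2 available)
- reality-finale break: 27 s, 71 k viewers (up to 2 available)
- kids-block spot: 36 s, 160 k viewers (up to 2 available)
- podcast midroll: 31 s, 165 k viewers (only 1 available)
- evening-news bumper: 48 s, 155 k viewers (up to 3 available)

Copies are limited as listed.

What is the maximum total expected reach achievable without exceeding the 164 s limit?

899

Ranking by ratio (expected reach/s): sports pregame 7.00, prime-drama break 5.74, podcast midroll 5.32.
Best packing: 3×sports pregame + 2×prime-drama break + reality-finale break + podcast midroll — 161 s, 899 total.
Nothing else within 164 s beats 899.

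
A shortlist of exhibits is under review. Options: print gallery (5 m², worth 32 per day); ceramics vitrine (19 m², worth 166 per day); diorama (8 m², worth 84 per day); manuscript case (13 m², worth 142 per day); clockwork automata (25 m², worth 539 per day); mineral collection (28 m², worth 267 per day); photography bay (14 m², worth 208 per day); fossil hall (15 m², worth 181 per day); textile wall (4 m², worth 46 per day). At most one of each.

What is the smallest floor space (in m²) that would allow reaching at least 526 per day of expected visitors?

25

Minimise m² subject to total expected visitors ≥ 526.
Taking clockwork automata gives 539 (≥ 526) for 25 m².
No combination under 25 m² hits 526.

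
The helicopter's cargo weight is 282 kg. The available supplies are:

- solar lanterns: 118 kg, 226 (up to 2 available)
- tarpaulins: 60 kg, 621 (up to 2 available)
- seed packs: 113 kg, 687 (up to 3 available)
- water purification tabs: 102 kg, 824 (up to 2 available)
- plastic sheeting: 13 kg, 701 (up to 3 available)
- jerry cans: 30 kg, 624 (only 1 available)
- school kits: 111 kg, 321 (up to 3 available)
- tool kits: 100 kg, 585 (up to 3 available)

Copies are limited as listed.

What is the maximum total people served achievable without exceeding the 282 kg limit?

4375

A density-first pass picks 2×tarpaulins + 3×plastic sheeting + jerry cans — 3969 at 189 kg.
Dropping 2×tarpaulins frees 120 kg; slotting in 2×water purification tabs (204 kg) lifts the total to 4375 at 273 kg.
Nothing else within 282 kg beats 4375.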